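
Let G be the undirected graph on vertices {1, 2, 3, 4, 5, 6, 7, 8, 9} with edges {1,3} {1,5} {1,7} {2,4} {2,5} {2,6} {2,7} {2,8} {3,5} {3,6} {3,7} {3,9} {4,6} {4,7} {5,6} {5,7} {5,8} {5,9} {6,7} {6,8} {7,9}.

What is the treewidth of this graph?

3

A width-3 tree decomposition is:
Bags: B1 = {3, 5, 6, 7}  B2 = {2, 5, 6, 7}  B3 = {2, 5, 6, 8}  B4 = {2, 4, 6, 7}  B5 = {3, 5, 7, 9}  B6 = {1, 3, 5, 7}
Tree: B1–B2, B2–B3, B2–B4, B1–B5, B1–B6
Every bag has size at most 4, so the width is 4 − 1 = 3 and tw(G) ≤ 3. Conversely, {2, 4, 6, 7} is a clique of size 4, and the vertices of any clique must share a bag in every tree decomposition; so some bag has ≥ 4 vertices and tw(G) ≥ 3. Therefore the treewidth is 3.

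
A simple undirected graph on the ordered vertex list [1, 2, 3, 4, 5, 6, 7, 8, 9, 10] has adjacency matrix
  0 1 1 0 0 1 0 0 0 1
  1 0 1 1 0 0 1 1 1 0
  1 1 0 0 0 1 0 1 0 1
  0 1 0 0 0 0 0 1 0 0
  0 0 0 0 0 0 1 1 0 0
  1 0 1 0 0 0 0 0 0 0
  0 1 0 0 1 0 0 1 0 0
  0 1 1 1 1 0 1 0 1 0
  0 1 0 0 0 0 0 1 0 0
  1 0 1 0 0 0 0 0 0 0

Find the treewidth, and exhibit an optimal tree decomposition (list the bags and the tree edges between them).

Treewidth 2.
One optimal decomposition is:
Bags: B1 = {2, 3, 8}  B2 = {2, 7, 8}  B3 = {1, 2, 3}  B4 = {5, 7, 8}  B5 = {2, 4, 8}  B6 = {1, 3, 10}  B7 = {1, 3, 6}  B8 = {2, 8, 9}
Tree: B1–B2, B1–B3, B2–B4, B2–B5, B3–B6, B3–B7, B2–B8

The largest bag has 3 vertices, giving width 2; this decomposition certifies tw(G) ≤ 2. For the lower bound, the 3 vertices {2, 8, 9} are pairwise adjacent, and any tree decomposition puts a clique entirely inside one bag — forcing width ≥ 2. Therefore the treewidth is 2.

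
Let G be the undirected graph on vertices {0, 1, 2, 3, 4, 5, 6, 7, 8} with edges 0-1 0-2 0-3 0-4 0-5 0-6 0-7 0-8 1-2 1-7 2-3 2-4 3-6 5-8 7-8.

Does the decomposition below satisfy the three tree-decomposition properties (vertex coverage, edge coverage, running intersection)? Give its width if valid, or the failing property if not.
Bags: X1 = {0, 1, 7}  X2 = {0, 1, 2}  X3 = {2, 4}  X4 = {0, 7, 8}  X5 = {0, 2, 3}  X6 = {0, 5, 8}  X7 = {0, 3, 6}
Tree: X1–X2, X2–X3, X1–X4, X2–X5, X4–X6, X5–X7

No — edge (0,4) lies in no bag.

A tree decomposition must satisfy three properties: every vertex lies in some bag; for every edge, both endpoints lie together in some bag; and for every vertex, the bags containing it form a connected subtree. Here edge (0,4) lies in no bag, so the decomposition is invalid.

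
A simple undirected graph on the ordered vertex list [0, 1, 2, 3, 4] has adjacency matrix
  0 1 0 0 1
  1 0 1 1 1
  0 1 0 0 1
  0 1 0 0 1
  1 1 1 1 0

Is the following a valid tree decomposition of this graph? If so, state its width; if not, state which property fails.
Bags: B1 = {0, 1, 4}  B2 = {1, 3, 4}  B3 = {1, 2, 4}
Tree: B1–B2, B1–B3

Yes; width 2.

Every vertex of G appears in some bag (union = {0, 1, 2, 3, 4}); every edge is covered by a bag; and for each vertex v the set of bags containing v is connected in the bag tree. The decomposition is therefore valid. The largest bag has 3 vertices, so the width is 2.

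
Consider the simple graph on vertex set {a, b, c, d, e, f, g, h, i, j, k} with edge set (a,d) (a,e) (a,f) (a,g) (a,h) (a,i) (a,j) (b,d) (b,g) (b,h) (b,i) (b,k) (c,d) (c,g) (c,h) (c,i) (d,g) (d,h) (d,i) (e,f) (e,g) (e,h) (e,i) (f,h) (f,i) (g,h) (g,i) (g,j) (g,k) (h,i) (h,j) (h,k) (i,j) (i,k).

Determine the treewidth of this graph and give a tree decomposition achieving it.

Treewidth 4.
One optimal decomposition is:
Bags: B1 = {a, d, g, h, i}  B2 = {b, d, g, h, i}  B3 = {a, e, g, h, i}  B4 = {b, g, h, i, k}  B5 = {c, d, g, h, i}  B6 = {a, g, h, i, j}  B7 = {a, e, f, h, i}
Tree: B1–B2, B1–B3, B2–B4, B2–B5, B1–B6, B3–B7

Each bag holds 5 vertices, so the decomposition has width 4, which upper-bounds the treewidth. On the other hand G contains the 5-clique {c, d, g, h, i}. A clique must lie in a single bag of any decomposition, so no decomposition can have width below 4. Therefore the treewidth is 4.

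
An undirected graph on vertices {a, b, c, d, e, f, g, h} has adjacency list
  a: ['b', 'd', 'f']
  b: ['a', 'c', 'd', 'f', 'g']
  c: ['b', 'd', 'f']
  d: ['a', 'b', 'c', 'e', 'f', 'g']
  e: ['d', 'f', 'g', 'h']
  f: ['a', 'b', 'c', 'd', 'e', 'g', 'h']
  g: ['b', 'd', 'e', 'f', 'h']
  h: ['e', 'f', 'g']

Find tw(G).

A width-3 tree decomposition is:
Bags: B1 = {b, d, f, g}  B2 = {b, c, d, f}  B3 = {d, e, f, g}  B4 = {a, b, d, f}  B5 = {e, f, g, h}
Tree: B1–B2, B1–B3, B2–B4, B3–B5
The largest bag has 4 vertices, giving width 3; this decomposition certifies tw(G) ≤ 3. For the lower bound, the 4 vertices {d, e, f, g} are pairwise adjacent, and any tree decomposition puts a clique entirely inside one bag — forcing width ≥ 3. Therefore the treewidth is 3.

3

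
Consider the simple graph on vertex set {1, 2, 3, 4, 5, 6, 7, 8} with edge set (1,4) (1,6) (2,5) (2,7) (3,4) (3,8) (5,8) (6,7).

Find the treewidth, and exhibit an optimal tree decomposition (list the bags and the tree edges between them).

The largest bag has 3 vertices, giving width 2; this decomposition certifies tw(G) ≤ 2. The edges 2–5–8–3–4–1–6–7–2 form a cycle, so G is not a tree and its treewidth is at least 2. Combining the bounds, tw(G) = 2.

Treewidth 2.
Bags: B1 = {2, 5, 8}  B2 = {2, 3, 8}  B3 = {2, 3, 4}  B4 = {1, 2, 4}  B5 = {1, 2, 6}  B6 = {2, 6, 7}
Tree: B1–B2, B2–B3, B3–B4, B4–B5, B5–B6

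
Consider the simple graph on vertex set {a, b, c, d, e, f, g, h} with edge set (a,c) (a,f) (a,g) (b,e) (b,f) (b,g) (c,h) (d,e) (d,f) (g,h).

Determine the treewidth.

2

A width-2 tree decomposition is:
Bags: B1 = {a, c, h}  B2 = {a, g, h}  B3 = {a, f, g}  B4 = {b, f, g}  B5 = {b, d, f}  B6 = {b, d, e}
Tree: B1–B2, B2–B3, B3–B4, B4–B5, B5–B6
The largest bag has 3 vertices, giving width 2; this decomposition certifies tw(G) ≤ 2. Since c–h–g–a–c is a cycle in G, G is not acyclic. Forests are exactly the graphs of treewidth ≤ 1, so tw(G) ≥ 2. The upper and lower bounds meet at 2, so that is the treewidth.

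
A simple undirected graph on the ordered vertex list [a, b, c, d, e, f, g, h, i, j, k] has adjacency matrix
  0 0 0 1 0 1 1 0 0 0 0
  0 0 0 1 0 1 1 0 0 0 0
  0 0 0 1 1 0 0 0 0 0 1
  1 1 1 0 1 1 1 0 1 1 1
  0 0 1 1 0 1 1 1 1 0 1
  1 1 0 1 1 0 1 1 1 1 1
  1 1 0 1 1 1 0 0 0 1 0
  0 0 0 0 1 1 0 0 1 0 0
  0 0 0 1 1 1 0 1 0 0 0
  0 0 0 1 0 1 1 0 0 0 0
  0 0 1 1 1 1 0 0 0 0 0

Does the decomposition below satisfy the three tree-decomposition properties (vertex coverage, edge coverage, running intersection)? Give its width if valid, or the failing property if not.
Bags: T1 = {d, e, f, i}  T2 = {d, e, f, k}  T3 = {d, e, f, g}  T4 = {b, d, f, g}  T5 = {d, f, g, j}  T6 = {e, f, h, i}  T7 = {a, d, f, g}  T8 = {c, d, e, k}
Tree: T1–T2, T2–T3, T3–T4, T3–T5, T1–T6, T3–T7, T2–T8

Vertex coverage: the bags together contain {a, b, c, d, e, f, g, h, i, j, k}, the full vertex set. Edge coverage: each edge of G has both endpoints in at least one bag. Running intersection: for every vertex, the bags containing it form a connected subtree. All three properties hold, so this is a valid tree decomposition of width max|bag| − 1 = 3, and hence tw(G) ≤ 3.

Yes; width 3.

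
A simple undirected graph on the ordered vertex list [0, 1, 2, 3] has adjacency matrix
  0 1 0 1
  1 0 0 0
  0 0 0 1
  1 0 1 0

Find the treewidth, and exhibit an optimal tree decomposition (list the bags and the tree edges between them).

Every bag has size at most 2, so the width is 2 − 1 = 1 and tw(G) ≤ 1. Since G has at least one edge (e.g. 2–3), it is not an edgeless graph, so tw(G) ≥ 1. Combining the bounds, tw(G) = 1.

Treewidth 1.
One such decomposition:
Bags: B1 = {2, 3}  B2 = {0, 3}  B3 = {0, 1}
Tree: B1–B2, B2–B3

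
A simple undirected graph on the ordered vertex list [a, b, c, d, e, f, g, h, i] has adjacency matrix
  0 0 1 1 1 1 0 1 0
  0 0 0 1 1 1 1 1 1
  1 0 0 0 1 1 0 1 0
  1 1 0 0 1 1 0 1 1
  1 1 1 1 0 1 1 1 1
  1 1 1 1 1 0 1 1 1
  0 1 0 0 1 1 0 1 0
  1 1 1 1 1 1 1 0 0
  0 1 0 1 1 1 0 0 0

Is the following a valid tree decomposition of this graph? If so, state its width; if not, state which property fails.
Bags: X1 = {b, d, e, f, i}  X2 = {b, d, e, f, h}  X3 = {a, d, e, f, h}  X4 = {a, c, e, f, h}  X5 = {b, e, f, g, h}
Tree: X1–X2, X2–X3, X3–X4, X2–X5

Yes; width 4.

Vertex coverage: the bags together contain {a, b, c, d, e, f, g, h, i}, the full vertex set. Edge coverage: each edge of G has both endpoints in at least one bag. Running intersection: for every vertex, the bags containing it form a connected subtree. All three properties hold, so this is a valid tree decomposition of width max|bag| − 1 = 4, and hence tw(G) ≤ 4.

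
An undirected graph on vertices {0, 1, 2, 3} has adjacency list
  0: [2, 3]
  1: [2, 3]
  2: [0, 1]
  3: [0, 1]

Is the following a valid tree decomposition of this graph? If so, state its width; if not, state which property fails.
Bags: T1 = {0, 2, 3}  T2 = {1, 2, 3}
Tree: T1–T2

Yes; width 2.

Every vertex of G appears in some bag (union = {0, 1, 2, 3}); every edge is covered by a bag; and for each vertex v the set of bags containing v is connected in the bag tree. The decomposition is therefore valid. The largest bag has 3 vertices, so the width is 2.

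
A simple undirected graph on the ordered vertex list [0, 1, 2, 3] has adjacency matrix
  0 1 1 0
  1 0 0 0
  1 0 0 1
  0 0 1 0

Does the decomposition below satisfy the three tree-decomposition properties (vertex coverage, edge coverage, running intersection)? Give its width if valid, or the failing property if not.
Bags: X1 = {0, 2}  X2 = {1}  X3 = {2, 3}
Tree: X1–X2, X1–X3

No — edge (0,1) lies in no bag.

A tree decomposition must satisfy three properties: every vertex lies in some bag; for every edge, both endpoints lie together in some bag; and for every vertex, the bags containing it form a connected subtree. Here edge (0,1) lies in no bag, so the decomposition is invalid.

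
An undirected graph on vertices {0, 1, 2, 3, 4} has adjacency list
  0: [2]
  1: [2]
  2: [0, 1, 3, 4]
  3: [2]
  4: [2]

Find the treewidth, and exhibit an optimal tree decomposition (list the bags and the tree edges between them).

Treewidth 1.
One optimal decomposition is:
Bags: B1 = {2, 3}  B2 = {0, 2}  B3 = {2, 4}  B4 = {1, 2}
Tree: B1–B2, B1–B3, B1–B4

The largest bag has 2 vertices, giving width 1; this decomposition certifies tw(G) ≤ 1. Since G has at least one edge (e.g. 2–3), it is not an edgeless graph, so tw(G) ≥ 1. The upper and lower bounds meet at 1, so that is the treewidth.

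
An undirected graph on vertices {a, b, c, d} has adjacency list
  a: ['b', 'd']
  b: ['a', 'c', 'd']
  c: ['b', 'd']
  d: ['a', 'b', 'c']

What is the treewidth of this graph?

2

A width-2 tree decomposition is:
Bags: B1 = {a, b, d}  B2 = {b, c, d}
Tree: B1–B2
Each bag holds 3 vertices, so the decomposition has width 2, which upper-bounds the treewidth. On the other hand G contains the 3-clique {b, c, d}. A clique must lie in a single bag of any decomposition, so no decomposition can have width below 2. Therefore the treewidth is 2.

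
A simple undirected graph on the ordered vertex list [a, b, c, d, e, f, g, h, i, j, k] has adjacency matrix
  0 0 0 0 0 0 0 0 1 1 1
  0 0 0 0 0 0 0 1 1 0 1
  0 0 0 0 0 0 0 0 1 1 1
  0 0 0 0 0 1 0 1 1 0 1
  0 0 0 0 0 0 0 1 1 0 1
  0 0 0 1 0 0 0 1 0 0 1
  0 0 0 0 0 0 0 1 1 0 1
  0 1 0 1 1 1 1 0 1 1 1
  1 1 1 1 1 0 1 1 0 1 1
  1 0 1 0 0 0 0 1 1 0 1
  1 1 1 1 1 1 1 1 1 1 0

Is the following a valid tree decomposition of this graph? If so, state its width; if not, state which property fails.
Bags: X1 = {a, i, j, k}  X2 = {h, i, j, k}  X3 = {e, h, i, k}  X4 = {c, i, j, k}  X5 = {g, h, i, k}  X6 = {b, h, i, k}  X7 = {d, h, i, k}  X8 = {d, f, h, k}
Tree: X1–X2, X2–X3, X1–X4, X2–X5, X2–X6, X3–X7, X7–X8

Yes; width 3.

Checking the three conditions: (i) the bags cover all of {a, b, c, d, e, f, g, h, i, j, k}; (ii) for each edge, some bag contains both endpoints; (iii) the bags containing any fixed vertex form a subtree. All hold, so the decomposition is valid with width 4 − 1 = 3.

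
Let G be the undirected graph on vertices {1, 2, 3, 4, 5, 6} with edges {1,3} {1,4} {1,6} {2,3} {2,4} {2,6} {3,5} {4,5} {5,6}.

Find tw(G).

A width-3 tree decomposition is:
Bags: B1 = {1, 3, 4, 6}  B2 = {2, 3, 4, 6}  B3 = {3, 4, 5, 6}
Tree: B1–B2, B2–B3
The largest bag has 4 vertices, giving width 3; this decomposition certifies tw(G) ≤ 3. For the lower bound: the 4 vertex sets {1,6}, {2,3}, {4}, {5} are disjoint, each induces a connected subgraph, and every pair is joined by at least one edge of G. Contracting each set to a single vertex therefore yields K_{4} as a minor, and since treewidth is minor-monotone, tw(G) ≥ tw(K_{4}) = 3. Hence tw(G) = 3 exactly.

3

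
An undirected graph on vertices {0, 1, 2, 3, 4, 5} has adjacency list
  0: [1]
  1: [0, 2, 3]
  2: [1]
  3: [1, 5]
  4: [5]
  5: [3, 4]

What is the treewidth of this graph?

1

A width-1 tree decomposition is:
Bags: B1 = {1, 2}  B2 = {1, 3}  B3 = {0, 1}  B4 = {3, 5}  B5 = {4, 5}
Tree: B1–B2, B2–B3, B2–B4, B4–B5
Every bag has size at most 2, so the width is 2 − 1 = 1 and tw(G) ≤ 1. G has an edge, so its treewidth is at least 1. Hence tw(G) = 1 exactly.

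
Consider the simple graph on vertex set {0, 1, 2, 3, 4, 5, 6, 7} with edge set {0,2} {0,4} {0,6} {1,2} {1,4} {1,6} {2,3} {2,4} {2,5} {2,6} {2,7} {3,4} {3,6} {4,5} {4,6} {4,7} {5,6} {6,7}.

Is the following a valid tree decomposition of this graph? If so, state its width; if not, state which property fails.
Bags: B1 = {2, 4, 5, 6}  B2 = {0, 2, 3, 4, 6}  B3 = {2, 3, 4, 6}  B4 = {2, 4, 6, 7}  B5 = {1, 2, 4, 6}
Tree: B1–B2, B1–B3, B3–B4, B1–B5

No — bags containing vertex 3 are not connected in the tree.

A tree decomposition must satisfy three properties: every vertex lies in some bag; for every edge, both endpoints lie together in some bag; and for every vertex, the bags containing it form a connected subtree. Here bags containing vertex 3 are not connected in the tree, so the decomposition is invalid.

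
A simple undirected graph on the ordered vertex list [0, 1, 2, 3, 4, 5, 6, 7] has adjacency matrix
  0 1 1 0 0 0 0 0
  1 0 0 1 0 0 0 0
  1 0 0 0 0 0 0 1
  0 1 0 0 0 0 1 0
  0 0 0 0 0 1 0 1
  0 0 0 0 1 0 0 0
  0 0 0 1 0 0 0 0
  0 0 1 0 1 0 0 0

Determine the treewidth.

1

A width-1 tree decomposition is:
Bags: B1 = {3, 6}  B2 = {1, 3}  B3 = {0, 1}  B4 = {0, 2}  B5 = {2, 7}  B6 = {4, 7}  B7 = {4, 5}
Tree: B1–B2, B2–B3, B3–B4, B4–B5, B5–B6, B6–B7
Every bag has size at most 2, so the width is 2 − 1 = 1 and tw(G) ≤ 1. Since G has at least one edge (e.g. 6–3), it is not an edgeless graph, so tw(G) ≥ 1. Combining the bounds, tw(G) = 1.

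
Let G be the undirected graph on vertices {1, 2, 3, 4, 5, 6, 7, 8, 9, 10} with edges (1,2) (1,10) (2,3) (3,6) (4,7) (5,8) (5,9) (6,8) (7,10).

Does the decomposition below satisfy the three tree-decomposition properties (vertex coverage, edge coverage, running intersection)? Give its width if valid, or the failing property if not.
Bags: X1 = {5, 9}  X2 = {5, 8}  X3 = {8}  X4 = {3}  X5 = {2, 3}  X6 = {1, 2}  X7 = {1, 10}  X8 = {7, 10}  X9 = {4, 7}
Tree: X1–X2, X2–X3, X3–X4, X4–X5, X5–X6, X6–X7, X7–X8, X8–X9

No — vertex 6 appears in no bag.

A tree decomposition must satisfy three properties: every vertex lies in some bag; for every edge, both endpoints lie together in some bag; and for every vertex, the bags containing it form a connected subtree. Here vertex 6 appears in no bag, so the decomposition is invalid.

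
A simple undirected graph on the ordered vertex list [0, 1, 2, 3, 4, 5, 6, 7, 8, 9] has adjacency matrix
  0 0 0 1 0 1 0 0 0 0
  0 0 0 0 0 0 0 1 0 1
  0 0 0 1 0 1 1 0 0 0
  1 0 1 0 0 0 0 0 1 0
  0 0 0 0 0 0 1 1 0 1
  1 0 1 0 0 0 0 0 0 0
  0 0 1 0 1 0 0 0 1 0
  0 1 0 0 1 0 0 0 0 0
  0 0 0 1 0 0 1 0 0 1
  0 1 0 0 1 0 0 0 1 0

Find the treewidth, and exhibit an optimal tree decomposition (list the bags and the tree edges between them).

Treewidth 2.
Bags: B1 = {1, 4, 7}  B2 = {1, 4, 9}  B3 = {4, 6, 9}  B4 = {6, 8, 9}  B5 = {2, 6, 8}  B6 = {2, 3, 8}  B7 = {2, 3, 5}  B8 = {0, 3, 5}
Tree: B1–B2, B2–B3, B3–B4, B4–B5, B5–B6, B6–B7, B7–B8

Every bag has size at most 3, so the width is 3 − 1 = 2 and tw(G) ≤ 2. Since 7–1–9–4–7 is a cycle in G, G is not acyclic. Forests are exactly the graphs of treewidth ≤ 1, so tw(G) ≥ 2. Hence tw(G) = 2 exactly.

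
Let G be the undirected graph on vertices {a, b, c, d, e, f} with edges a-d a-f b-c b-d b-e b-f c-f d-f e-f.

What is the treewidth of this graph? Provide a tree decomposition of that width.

Treewidth 2.
One optimal decomposition is:
Bags: B1 = {b, c, f}  B2 = {b, d, f}  B3 = {a, d, f}  B4 = {b, e, f}
Tree: B1–B2, B2–B3, B1–B4

Each bag holds 3 vertices, so the decomposition has width 2, which upper-bounds the treewidth. For the lower bound, the 3 vertices {a, d, f} are pairwise adjacent, and any tree decomposition puts a clique entirely inside one bag — forcing width ≥ 2. Combining the bounds, tw(G) = 2.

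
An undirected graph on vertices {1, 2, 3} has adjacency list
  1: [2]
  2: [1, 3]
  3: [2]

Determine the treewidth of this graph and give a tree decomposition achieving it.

Treewidth 1.
Bags: B1 = {2, 3}  B2 = {1, 2}
Tree: B1–B2

The largest bag has 2 vertices, giving width 1; this decomposition certifies tw(G) ≤ 1. Since G has at least one edge (e.g. 2–3), it is not an edgeless graph, so tw(G) ≥ 1. The upper and lower bounds meet at 1, so that is the treewidth.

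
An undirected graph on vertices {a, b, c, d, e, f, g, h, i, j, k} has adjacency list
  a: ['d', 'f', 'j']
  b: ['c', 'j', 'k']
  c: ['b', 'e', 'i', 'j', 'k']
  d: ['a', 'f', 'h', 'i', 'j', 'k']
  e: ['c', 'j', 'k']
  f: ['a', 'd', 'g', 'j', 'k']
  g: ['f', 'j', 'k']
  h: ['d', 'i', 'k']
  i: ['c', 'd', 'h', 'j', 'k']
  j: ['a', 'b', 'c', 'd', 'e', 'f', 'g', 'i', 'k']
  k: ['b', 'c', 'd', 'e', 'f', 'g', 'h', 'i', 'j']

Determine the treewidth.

3

A width-3 tree decomposition is:
Bags: B1 = {d, i, j, k}  B2 = {d, h, i, k}  B3 = {d, f, j, k}  B4 = {c, i, j, k}  B5 = {a, d, f, j}  B6 = {c, e, j, k}  B7 = {f, g, j, k}  B8 = {b, c, j, k}
Tree: B1–B2, B1–B3, B1–B4, B3–B5, B4–B6, B3–B7, B6–B8
Every bag has size at most 4, so the width is 4 − 1 = 3 and tw(G) ≤ 3. For the lower bound, the 4 vertices {a, d, f, j} are pairwise adjacent, and any tree decomposition puts a clique entirely inside one bag — forcing width ≥ 3. Combining the bounds, tw(G) = 3.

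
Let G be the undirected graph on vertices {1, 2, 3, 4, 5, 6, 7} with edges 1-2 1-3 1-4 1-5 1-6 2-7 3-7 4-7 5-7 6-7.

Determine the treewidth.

A width-2 tree decomposition is:
Bags: B1 = {1, 4, 7}  B2 = {1, 6, 7}  B3 = {1, 3, 7}  B4 = {1, 2, 7}  B5 = {1, 5, 7}
Tree: B1–B2, B2–B3, B3–B4, B4–B5
Every bag has size at most 3, so the width is 3 − 1 = 2 and tw(G) ≤ 2. Since 7–4–1–6–7 is a cycle in G, G is not acyclic. Forests are exactly the graphs of treewidth ≤ 1, so tw(G) ≥ 2. Therefore the treewidth is 2.

2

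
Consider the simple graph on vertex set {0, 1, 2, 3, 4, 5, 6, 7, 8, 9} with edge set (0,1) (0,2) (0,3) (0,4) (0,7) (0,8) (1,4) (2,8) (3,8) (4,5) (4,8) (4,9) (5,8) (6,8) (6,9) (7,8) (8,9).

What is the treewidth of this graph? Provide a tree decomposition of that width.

Treewidth 2.
Bags: B1 = {4, 8, 9}  B2 = {0, 4, 8}  B3 = {0, 2, 8}  B4 = {6, 8, 9}  B5 = {0, 7, 8}  B6 = {4, 5, 8}  B7 = {0, 3, 8}  B8 = {0, 1, 4}
Tree: B1–B2, B2–B3, B1–B4, B3–B5, B2–B6, B3–B7, B2–B8

The largest bag has 3 vertices, giving width 2; this decomposition certifies tw(G) ≤ 2. For the lower bound, the 3 vertices {0, 2, 8} are pairwise adjacent, and any tree decomposition puts a clique entirely inside one bag — forcing width ≥ 2. The upper and lower bounds meet at 2, so that is the treewidth.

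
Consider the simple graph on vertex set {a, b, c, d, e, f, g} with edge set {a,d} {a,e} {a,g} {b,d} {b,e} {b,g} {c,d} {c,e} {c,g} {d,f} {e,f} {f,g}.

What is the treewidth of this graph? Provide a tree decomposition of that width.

Treewidth 3.
Bags: B1 = {d, e, f, g}  B2 = {c, d, e, g}  B3 = {b, d, e, g}  B4 = {a, d, e, g}
Tree: B1–B2, B2–B3, B3–B4

Every bag has size at most 4, so the width is 4 − 1 = 3 and tw(G) ≤ 3. For the lower bound: the 4 vertex sets {d,f}, {c,g}, {e}, {b} are disjoint, each induces a connected subgraph, and every pair is joined by at least one edge of G. Contracting each set to a single vertex therefore yields K_{4} as a minor, and since treewidth is minor-monotone, tw(G) ≥ tw(K_{4}) = 3. Hence tw(G) = 3 exactly.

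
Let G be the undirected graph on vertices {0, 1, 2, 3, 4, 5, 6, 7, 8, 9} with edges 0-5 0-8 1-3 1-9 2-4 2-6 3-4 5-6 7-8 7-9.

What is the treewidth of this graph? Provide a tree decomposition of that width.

Each bag holds 3 vertices, so the decomposition has width 2, which upper-bounds the treewidth. The edges 5–0–8–7–9–1–3–4–2–6–5 form a cycle, so G is not a tree and its treewidth is at least 2. Combining the bounds, tw(G) = 2.

Treewidth 2.
One optimal decomposition is:
Bags: B1 = {0, 5, 8}  B2 = {5, 7, 8}  B3 = {5, 7, 9}  B4 = {1, 5, 9}  B5 = {1, 3, 5}  B6 = {3, 4, 5}  B7 = {2, 4, 5}  B8 = {2, 5, 6}
Tree: B1–B2, B2–B3, B3–B4, B4–B5, B5–B6, B6–B7, B7–B8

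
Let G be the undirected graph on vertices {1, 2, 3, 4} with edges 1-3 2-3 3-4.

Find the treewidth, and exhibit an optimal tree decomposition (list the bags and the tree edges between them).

Treewidth 1.
Bags: B1 = {3, 4}  B2 = {1, 3}  B3 = {2, 3}
Tree: B1–B2, B1–B3

Every bag has size at most 2, so the width is 2 − 1 = 1 and tw(G) ≤ 1. G has an edge, so its treewidth is at least 1. Combining the bounds, tw(G) = 1.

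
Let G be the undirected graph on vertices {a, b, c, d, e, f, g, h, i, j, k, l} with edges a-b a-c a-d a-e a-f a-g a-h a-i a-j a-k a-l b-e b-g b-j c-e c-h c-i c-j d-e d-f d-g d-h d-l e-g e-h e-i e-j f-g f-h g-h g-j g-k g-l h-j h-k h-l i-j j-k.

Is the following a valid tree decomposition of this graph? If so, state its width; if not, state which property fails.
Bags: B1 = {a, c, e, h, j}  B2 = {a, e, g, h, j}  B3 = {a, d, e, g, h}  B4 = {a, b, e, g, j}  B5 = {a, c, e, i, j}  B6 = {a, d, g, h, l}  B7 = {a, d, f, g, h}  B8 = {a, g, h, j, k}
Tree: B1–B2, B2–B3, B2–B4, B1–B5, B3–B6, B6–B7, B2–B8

Yes; width 4.

Checking the three conditions: (i) the bags cover all of {a, b, c, d, e, f, g, h, i, j, k, l}; (ii) for each edge, some bag contains both endpoints; (iii) the bags containing any fixed vertex form a subtree. All hold, so the decomposition is valid with width 5 − 1 = 4.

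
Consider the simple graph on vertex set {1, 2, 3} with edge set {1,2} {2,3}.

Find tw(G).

A width-1 tree decomposition is:
Bags: B1 = {2, 3}  B2 = {1, 2}
Tree: B1–B2
Every bag has size at most 2, so the width is 2 − 1 = 1 and tw(G) ≤ 1. G has an edge, so its treewidth is at least 1. Hence tw(G) = 1 exactly.

1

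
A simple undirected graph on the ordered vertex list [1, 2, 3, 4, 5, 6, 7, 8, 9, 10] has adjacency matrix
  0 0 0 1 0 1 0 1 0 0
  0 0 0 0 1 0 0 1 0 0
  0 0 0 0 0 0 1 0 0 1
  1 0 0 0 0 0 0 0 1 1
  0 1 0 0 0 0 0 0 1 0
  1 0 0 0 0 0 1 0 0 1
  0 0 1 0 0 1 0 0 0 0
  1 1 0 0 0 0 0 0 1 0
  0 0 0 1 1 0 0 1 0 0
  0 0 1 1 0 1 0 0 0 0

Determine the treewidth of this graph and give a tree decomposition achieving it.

The largest bag has 3 vertices, giving width 2; this decomposition certifies tw(G) ≤ 2. Since 3–7–6–10–3 is a cycle in G, G is not acyclic. Forests are exactly the graphs of treewidth ≤ 1, so tw(G) ≥ 2. The upper and lower bounds meet at 2, so that is the treewidth.

Treewidth 2.
Bags: B1 = {3, 7, 10}  B2 = {6, 7, 10}  B3 = {4, 6, 10}  B4 = {1, 4, 6}  B5 = {1, 4, 9}  B6 = {1, 8, 9}  B7 = {5, 8, 9}  B8 = {2, 5, 8}
Tree: B1–B2, B2–B3, B3–B4, B4–B5, B5–B6, B6–B7, B7–B8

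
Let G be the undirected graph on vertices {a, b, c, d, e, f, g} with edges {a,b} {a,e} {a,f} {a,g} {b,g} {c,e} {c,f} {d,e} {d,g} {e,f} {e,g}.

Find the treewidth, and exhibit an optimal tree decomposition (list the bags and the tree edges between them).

Treewidth 2.
One optimal decomposition is:
Bags: B1 = {c, e, f}  B2 = {a, e, f}  B3 = {a, e, g}  B4 = {d, e, g}  B5 = {a, b, g}
Tree: B1–B2, B2–B3, B3–B4, B3–B5

The largest bag has 3 vertices, giving width 2; this decomposition certifies tw(G) ≤ 2. Conversely, {d, e, g} is a clique of size 3, and the vertices of any clique must share a bag in every tree decomposition; so some bag has ≥ 3 vertices and tw(G) ≥ 2. Therefore the treewidth is 2.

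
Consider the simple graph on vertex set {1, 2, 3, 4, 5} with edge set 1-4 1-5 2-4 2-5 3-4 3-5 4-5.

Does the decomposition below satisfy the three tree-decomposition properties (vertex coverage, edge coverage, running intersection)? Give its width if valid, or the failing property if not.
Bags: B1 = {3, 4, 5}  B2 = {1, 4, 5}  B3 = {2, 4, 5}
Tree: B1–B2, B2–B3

Vertex coverage: the bags together contain {1, 2, 3, 4, 5}, the full vertex set. Edge coverage: each edge of G has both endpoints in at least one bag. Running intersection: for every vertex, the bags containing it form a connected subtree. All three properties hold, so this is a valid tree decomposition of width max|bag| − 1 = 2, and hence tw(G) ≤ 2.

Yes; width 2.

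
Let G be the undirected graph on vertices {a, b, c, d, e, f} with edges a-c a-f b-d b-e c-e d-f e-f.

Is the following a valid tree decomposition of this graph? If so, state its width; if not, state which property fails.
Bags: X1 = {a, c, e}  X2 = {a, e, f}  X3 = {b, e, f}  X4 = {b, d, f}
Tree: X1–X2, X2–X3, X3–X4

Yes; width 2.

Every vertex of G appears in some bag (union = {a, b, c, d, e, f}); every edge is covered by a bag; and for each vertex v the set of bags containing v is connected in the bag tree. The decomposition is therefore valid. The largest bag has 3 vertices, so the width is 2.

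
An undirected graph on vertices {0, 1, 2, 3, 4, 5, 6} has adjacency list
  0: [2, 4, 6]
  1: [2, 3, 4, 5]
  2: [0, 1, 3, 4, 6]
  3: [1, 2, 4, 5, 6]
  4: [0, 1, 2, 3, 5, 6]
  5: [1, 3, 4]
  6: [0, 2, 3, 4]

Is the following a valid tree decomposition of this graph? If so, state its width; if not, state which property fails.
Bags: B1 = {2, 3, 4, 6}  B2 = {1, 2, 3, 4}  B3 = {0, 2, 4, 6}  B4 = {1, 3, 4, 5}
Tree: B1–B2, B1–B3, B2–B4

Yes; width 3.

Every vertex of G appears in some bag (union = {0, 1, 2, 3, 4, 5, 6}); every edge is covered by a bag; and for each vertex v the set of bags containing v is connected in the bag tree. The decomposition is therefore valid. The largest bag has 4 vertices, so the width is 3.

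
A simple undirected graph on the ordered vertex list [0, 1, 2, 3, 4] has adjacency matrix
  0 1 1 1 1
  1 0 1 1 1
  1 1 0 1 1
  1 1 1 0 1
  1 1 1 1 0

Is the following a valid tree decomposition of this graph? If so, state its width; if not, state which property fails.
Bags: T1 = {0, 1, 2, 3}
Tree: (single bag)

No — vertex 4 appears in no bag.

A tree decomposition must satisfy three properties: every vertex lies in some bag; for every edge, both endpoints lie together in some bag; and for every vertex, the bags containing it form a connected subtree. Here vertex 4 appears in no bag, so the decomposition is invalid.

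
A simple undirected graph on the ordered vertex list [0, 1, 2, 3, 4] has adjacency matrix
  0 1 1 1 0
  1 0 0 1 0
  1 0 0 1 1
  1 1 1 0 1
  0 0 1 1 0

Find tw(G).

2

A width-2 tree decomposition is:
Bags: B1 = {2, 3, 4}  B2 = {0, 2, 3}  B3 = {0, 1, 3}
Tree: B1–B2, B2–B3
Every bag has size at most 3, so the width is 3 − 1 = 2 and tw(G) ≤ 2. Conversely, {0, 1, 3} is a clique of size 3, and the vertices of any clique must share a bag in every tree decomposition; so some bag has ≥ 3 vertices and tw(G) ≥ 2. Combining the bounds, tw(G) = 2.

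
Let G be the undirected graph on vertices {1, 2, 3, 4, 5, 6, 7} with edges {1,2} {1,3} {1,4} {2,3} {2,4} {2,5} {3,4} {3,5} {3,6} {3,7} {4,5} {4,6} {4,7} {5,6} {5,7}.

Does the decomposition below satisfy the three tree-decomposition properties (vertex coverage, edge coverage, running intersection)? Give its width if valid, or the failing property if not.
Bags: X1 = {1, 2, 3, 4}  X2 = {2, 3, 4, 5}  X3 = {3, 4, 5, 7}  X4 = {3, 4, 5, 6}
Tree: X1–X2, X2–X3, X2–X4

Yes; width 3.

Checking the three conditions: (i) the bags cover all of {1, 2, 3, 4, 5, 6, 7}; (ii) for each edge, some bag contains both endpoints; (iii) the bags containing any fixed vertex form a subtree. All hold, so the decomposition is valid with width 4 − 1 = 3.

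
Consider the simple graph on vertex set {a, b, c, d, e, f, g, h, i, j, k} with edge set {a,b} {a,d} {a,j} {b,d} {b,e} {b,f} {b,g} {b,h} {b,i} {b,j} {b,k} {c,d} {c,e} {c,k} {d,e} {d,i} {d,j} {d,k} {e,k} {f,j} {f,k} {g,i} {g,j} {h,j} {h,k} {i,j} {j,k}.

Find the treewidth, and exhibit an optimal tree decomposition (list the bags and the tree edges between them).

The largest bag has 4 vertices, giving width 3; this decomposition certifies tw(G) ≤ 3. On the other hand G contains the 4-clique {c, d, e, k}. A clique must lie in a single bag of any decomposition, so no decomposition can have width below 3. Combining the bounds, tw(G) = 3.

Treewidth 3.
One such decomposition:
Bags: B1 = {b, d, j, k}  B2 = {b, h, j, k}  B3 = {b, d, i, j}  B4 = {b, d, e, k}  B5 = {b, g, i, j}  B6 = {b, f, j, k}  B7 = {c, d, e, k}  B8 = {a, b, d, j}
Tree: B1–B2, B1–B3, B1–B4, B3–B5, B1–B6, B4–B7, B1–B8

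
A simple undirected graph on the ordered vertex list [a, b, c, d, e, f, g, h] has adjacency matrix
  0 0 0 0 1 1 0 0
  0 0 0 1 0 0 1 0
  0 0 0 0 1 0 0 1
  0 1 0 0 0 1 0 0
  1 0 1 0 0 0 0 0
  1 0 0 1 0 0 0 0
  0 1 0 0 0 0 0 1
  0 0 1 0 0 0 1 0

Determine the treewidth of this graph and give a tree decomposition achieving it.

Treewidth 2.
Bags: B1 = {b, d, f}  B2 = {a, b, f}  B3 = {a, b, e}  B4 = {b, c, e}  B5 = {b, c, h}  B6 = {b, g, h}
Tree: B1–B2, B2–B3, B3–B4, B4–B5, B5–B6

The largest bag has 3 vertices, giving width 2; this decomposition certifies tw(G) ≤ 2. For the lower bound, G contains the cycle b–d–f–a–e–c–h–g–b, so G is not a forest; only forests have treewidth ≤ 1, hence tw(G) ≥ 2. Therefore the treewidth is 2.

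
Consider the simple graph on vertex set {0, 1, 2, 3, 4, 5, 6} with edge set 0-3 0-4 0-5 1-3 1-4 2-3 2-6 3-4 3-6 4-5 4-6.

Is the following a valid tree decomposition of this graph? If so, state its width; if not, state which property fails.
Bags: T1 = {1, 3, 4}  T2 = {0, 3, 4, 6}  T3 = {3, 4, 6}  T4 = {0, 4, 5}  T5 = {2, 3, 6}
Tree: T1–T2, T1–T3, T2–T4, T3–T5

No — bags containing vertex 6 are not connected in the tree.

A tree decomposition must satisfy three properties: every vertex lies in some bag; for every edge, both endpoints lie together in some bag; and for every vertex, the bags containing it form a connected subtree. Here bags containing vertex 6 are not connected in the tree, so the decomposition is invalid.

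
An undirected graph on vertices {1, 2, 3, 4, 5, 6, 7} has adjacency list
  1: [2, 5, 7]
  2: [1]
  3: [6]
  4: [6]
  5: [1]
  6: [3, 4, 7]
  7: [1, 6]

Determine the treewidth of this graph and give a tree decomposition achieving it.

Every bag has size at most 2, so the width is 2 − 1 = 1 and tw(G) ≤ 1. Since G has at least one edge (e.g. 6–3), it is not an edgeless graph, so tw(G) ≥ 1. Hence tw(G) = 1 exactly.

Treewidth 1.
One optimal decomposition is:
Bags: B1 = {3, 6}  B2 = {6, 7}  B3 = {4, 6}  B4 = {1, 7}  B5 = {1, 2}  B6 = {1, 5}
Tree: B1–B2, B2–B3, B2–B4, B4–B5, B5–B6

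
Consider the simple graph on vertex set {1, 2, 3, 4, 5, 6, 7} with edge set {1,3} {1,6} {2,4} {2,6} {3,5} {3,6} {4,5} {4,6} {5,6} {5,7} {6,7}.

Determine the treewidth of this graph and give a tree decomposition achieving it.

Treewidth 2.
Bags: B1 = {5, 6, 7}  B2 = {3, 5, 6}  B3 = {1, 3, 6}  B4 = {4, 5, 6}  B5 = {2, 4, 6}
Tree: B1–B2, B2–B3, B1–B4, B4–B5

The largest bag has 3 vertices, giving width 2; this decomposition certifies tw(G) ≤ 2. On the other hand G contains the 3-clique {1, 3, 6}. A clique must lie in a single bag of any decomposition, so no decomposition can have width below 2. Hence tw(G) = 2 exactly.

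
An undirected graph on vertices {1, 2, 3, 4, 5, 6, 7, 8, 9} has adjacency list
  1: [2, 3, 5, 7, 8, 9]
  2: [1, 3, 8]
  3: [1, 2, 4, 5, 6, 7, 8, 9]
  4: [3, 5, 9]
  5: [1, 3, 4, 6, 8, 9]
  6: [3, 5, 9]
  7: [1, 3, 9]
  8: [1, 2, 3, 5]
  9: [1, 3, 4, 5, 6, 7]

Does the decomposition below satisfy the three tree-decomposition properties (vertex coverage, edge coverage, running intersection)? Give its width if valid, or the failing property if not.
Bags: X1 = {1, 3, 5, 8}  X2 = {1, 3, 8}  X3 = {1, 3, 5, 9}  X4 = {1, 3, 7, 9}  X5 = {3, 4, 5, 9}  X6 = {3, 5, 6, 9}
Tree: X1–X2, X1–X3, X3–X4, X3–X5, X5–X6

A tree decomposition must satisfy three properties: every vertex lies in some bag; for every edge, both endpoints lie together in some bag; and for every vertex, the bags containing it form a connected subtree. Here vertex 2 appears in no bag, so the decomposition is invalid.

No — vertex 2 appears in no bag.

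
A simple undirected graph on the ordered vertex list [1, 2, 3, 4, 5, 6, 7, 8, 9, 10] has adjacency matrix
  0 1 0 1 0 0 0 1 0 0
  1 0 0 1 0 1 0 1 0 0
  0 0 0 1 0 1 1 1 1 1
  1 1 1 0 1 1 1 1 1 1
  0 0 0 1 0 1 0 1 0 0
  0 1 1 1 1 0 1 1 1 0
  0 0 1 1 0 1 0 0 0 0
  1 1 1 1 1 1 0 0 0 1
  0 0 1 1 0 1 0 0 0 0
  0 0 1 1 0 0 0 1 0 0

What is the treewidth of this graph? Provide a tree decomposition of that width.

Each bag holds 4 vertices, so the decomposition has width 3, which upper-bounds the treewidth. On the other hand G contains the 4-clique {1, 2, 4, 8}. A clique must lie in a single bag of any decomposition, so no decomposition can have width below 3. The upper and lower bounds meet at 3, so that is the treewidth.

Treewidth 3.
One optimal decomposition is:
Bags: B1 = {4, 5, 6, 8}  B2 = {3, 4, 6, 8}  B3 = {3, 4, 6, 9}  B4 = {3, 4, 8, 10}  B5 = {3, 4, 6, 7}  B6 = {2, 4, 6, 8}  B7 = {1, 2, 4, 8}
Tree: B1–B2, B2–B3, B2–B4, B2–B5, B2–B6, B6–B7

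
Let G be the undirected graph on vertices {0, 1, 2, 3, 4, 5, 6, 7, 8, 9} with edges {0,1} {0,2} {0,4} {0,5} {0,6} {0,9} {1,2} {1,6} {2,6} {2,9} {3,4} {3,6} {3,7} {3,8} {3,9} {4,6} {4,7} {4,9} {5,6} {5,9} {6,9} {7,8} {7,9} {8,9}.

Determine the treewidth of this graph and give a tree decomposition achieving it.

Treewidth 3.
Bags: B1 = {0, 4, 6, 9}  B2 = {0, 2, 6, 9}  B3 = {3, 4, 6, 9}  B4 = {3, 4, 7, 9}  B5 = {0, 5, 6, 9}  B6 = {0, 1, 2, 6}  B7 = {3, 7, 8, 9}
Tree: B1–B2, B1–B3, B3–B4, B1–B5, B2–B6, B4–B7

Each bag holds 4 vertices, so the decomposition has width 3, which upper-bounds the treewidth. For the lower bound, the 4 vertices {0, 1, 2, 6} are pairwise adjacent, and any tree decomposition puts a clique entirely inside one bag — forcing width ≥ 3. The upper and lower bounds meet at 3, so that is the treewidth.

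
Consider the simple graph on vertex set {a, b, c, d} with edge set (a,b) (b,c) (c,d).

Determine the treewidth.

1

A width-1 tree decomposition is:
Bags: B1 = {a, b}  B2 = {b, c}  B3 = {c, d}
Tree: B1–B2, B2–B3
The largest bag has 2 vertices, giving width 1; this decomposition certifies tw(G) ≤ 1. G has an edge, so its treewidth is at least 1. Hence tw(G) = 1 exactly.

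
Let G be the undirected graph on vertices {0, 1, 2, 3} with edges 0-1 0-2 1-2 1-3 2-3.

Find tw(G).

A width-2 tree decomposition is:
Bags: B1 = {0, 1, 2}  B2 = {1, 2, 3}
Tree: B1–B2
The largest bag has 3 vertices, giving width 2; this decomposition certifies tw(G) ≤ 2. For the lower bound, the 3 vertices {0, 1, 2} are pairwise adjacent, and any tree decomposition puts a clique entirely inside one bag — forcing width ≥ 2. Hence tw(G) = 2 exactly.

2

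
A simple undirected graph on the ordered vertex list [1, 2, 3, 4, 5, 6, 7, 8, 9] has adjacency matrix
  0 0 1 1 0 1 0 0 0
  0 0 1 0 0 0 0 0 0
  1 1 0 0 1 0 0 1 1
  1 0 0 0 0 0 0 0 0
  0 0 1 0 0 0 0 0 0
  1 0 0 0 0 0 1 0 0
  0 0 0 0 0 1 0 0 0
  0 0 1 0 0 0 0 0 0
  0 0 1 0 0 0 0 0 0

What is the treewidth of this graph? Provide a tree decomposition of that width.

Each bag holds 2 vertices, so the decomposition has width 1, which upper-bounds the treewidth. Any graph with an edge has treewidth ≥ 1, and G has the edge 3–1. The upper and lower bounds meet at 1, so that is the treewidth.

Treewidth 1.
One optimal decomposition is:
Bags: B1 = {1, 3}  B2 = {2, 3}  B3 = {3, 8}  B4 = {3, 9}  B5 = {1, 6}  B6 = {6, 7}  B7 = {1, 4}  B8 = {3, 5}
Tree: B1–B2, B1–B3, B1–B4, B1–B5, B5–B6, B1–B7, B4–B8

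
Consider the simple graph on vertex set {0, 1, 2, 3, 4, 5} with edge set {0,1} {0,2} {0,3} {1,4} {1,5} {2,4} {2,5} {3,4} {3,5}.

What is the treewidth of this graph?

A width-3 tree decomposition is:
Bags: B1 = {0, 1, 4, 5}  B2 = {0, 2, 4, 5}  B3 = {0, 3, 4, 5}
Tree: B1–B2, B2–B3
Every bag has size at most 4, so the width is 4 − 1 = 3 and tw(G) ≤ 3. For the lower bound: the 4 vertex sets {1,4}, {2,5}, {0}, {3} are disjoint, each induces a connected subgraph, and every pair is joined by at least one edge of G. Contracting each set to a single vertex therefore yields K_{4} as a minor, and since treewidth is minor-monotone, tw(G) ≥ tw(K_{4}) = 3. Therefore the treewidth is 3.

3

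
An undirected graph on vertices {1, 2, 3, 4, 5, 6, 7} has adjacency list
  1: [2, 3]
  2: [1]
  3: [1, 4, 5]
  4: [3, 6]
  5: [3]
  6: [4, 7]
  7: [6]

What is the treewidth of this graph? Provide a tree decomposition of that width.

Treewidth 1.
Bags: B1 = {1, 3}  B2 = {1, 2}  B3 = {3, 5}  B4 = {3, 4}  B5 = {4, 6}  B6 = {6, 7}
Tree: B1–B2, B1–B3, B1–B4, B4–B5, B5–B6

The largest bag has 2 vertices, giving width 1; this decomposition certifies tw(G) ≤ 1. G has an edge, so its treewidth is at least 1. Therefore the treewidth is 1.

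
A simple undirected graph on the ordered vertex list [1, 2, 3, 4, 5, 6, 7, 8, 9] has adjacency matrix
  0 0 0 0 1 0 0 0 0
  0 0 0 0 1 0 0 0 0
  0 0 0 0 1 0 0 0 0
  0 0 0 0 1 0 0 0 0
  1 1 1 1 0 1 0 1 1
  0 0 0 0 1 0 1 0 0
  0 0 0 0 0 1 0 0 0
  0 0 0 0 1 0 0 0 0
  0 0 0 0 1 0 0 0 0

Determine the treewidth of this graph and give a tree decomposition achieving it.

Treewidth 1.
One such decomposition:
Bags: B1 = {5, 9}  B2 = {1, 5}  B3 = {5, 8}  B4 = {5, 6}  B5 = {2, 5}  B6 = {3, 5}  B7 = {4, 5}  B8 = {6, 7}
Tree: B1–B2, B1–B3, B2–B4, B3–B5, B3–B6, B3–B7, B4–B8

Every bag has size at most 2, so the width is 2 − 1 = 1 and tw(G) ≤ 1. Any graph with an edge has treewidth ≥ 1, and G has the edge 9–5. Hence tw(G) = 1 exactly.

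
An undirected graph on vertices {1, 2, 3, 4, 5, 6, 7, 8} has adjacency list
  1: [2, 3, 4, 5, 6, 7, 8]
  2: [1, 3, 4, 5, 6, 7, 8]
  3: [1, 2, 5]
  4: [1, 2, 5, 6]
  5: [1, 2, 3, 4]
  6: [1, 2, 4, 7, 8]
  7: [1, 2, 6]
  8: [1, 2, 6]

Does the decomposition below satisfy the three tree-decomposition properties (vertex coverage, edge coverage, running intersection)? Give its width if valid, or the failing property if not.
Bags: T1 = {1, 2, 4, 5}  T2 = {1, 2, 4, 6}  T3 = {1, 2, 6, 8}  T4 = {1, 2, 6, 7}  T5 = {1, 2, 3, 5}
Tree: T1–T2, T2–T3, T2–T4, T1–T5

Yes; width 3.

Checking the three conditions: (i) the bags cover all of {1, 2, 3, 4, 5, 6, 7, 8}; (ii) for each edge, some bag contains both endpoints; (iii) the bags containing any fixed vertex form a subtree. All hold, so the decomposition is valid with width 4 − 1 = 3.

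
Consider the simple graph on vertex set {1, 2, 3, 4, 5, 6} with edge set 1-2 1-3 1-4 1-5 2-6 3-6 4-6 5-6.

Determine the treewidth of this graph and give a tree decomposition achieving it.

The largest bag has 3 vertices, giving width 2; this decomposition certifies tw(G) ≤ 2. Since 6–5–1–3–6 is a cycle in G, G is not acyclic. Forests are exactly the graphs of treewidth ≤ 1, so tw(G) ≥ 2. Hence tw(G) = 2 exactly.

Treewidth 2.
One such decomposition:
Bags: B1 = {1, 5, 6}  B2 = {1, 3, 6}  B3 = {1, 4, 6}  B4 = {1, 2, 6}
Tree: B1–B2, B2–B3, B3–B4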